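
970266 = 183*5302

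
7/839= 7/839= 0.01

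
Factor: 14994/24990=3^1*5^( - 1) = 3/5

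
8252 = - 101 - -8353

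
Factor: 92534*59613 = 2^1*3^1* 13^1*31^1*641^1*3559^1 = 5516229342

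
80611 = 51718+28893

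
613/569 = 613/569 = 1.08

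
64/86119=64/86119 = 0.00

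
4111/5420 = 4111/5420= 0.76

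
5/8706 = 5/8706 = 0.00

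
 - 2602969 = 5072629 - 7675598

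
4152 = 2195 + 1957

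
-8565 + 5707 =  - 2858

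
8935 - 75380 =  - 66445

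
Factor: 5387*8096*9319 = 406430963488  =  2^5*11^1 * 23^1*5387^1*9319^1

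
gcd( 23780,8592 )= 4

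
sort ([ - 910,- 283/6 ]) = [  -  910, - 283/6]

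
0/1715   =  0 = 0.00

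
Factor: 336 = 2^4* 3^1*7^1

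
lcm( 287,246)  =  1722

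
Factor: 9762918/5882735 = 2^1*3^1 *5^( - 1)*11^1*79^(  -  1 ) * 281^( - 1 )*2791^1 = 184206/110995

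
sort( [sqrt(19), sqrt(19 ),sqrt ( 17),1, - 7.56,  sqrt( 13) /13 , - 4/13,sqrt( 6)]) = [ - 7.56, - 4/13,sqrt(13 ) /13,1,sqrt ( 6), sqrt( 17),sqrt(19), sqrt(19)]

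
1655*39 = 64545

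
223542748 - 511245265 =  - 287702517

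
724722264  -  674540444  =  50181820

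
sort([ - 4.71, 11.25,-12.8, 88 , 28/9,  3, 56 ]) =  [ - 12.8, - 4.71 , 3 , 28/9 , 11.25,56,88 ] 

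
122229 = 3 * 40743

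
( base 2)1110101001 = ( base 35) qr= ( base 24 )1F1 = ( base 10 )937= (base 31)U7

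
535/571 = 535/571= 0.94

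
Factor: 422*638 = 2^2*11^1*29^1*211^1 = 269236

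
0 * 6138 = 0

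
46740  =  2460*19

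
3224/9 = 358 + 2/9 = 358.22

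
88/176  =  1/2 =0.50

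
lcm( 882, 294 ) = 882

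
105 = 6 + 99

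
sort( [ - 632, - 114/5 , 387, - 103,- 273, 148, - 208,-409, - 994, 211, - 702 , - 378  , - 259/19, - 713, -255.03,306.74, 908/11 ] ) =[ - 994, - 713,  -  702, - 632, - 409  ,  -  378, - 273  , - 255.03, - 208, - 103, - 114/5,-259/19,908/11  ,  148,211 , 306.74,387 ]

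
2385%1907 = 478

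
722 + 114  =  836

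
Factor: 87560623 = 87560623^1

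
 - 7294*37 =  - 269878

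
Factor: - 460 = -2^2*5^1 * 23^1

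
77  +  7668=7745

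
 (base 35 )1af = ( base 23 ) 303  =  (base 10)1590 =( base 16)636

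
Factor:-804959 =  - 829^1*971^1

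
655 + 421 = 1076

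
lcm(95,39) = 3705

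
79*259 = 20461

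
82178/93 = 883 + 59/93 = 883.63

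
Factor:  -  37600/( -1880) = 2^2 *5^1 = 20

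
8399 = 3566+4833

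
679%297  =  85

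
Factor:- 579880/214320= - 763/282=- 2^( - 1)*3^( - 1) * 7^1 * 47^( - 1 )*109^1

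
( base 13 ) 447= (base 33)M9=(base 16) 2df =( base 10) 735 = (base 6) 3223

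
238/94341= 238/94341 = 0.00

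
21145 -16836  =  4309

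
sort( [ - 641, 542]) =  [ - 641,542]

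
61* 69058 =4212538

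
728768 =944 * 772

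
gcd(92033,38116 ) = 1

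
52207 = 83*629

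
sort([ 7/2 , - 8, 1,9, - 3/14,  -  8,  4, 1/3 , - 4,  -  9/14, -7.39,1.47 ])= [- 8 ,-8,  -  7.39, - 4, - 9/14, - 3/14, 1/3, 1, 1.47,7/2,4 , 9] 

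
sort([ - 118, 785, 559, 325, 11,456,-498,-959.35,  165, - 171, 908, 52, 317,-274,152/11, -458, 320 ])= [-959.35, - 498, - 458, - 274,-171, - 118 , 11, 152/11,52, 165, 317,320, 325, 456,559, 785, 908 ]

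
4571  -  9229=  - 4658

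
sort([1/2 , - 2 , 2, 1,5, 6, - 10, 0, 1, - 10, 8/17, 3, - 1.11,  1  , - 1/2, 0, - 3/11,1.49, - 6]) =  [ - 10, - 10,  -  6, - 2, - 1.11, - 1/2,-3/11, 0, 0,8/17, 1/2, 1, 1, 1, 1.49, 2, 3, 5,  6]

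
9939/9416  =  9939/9416 = 1.06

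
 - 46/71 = -1+ 25/71 = - 0.65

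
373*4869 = 1816137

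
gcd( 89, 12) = 1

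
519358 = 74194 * 7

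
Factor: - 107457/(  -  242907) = 119/269 = 7^1*17^1*269^( - 1) 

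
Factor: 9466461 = 3^2  *1051829^1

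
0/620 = 0 = 0.00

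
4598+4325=8923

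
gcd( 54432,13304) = 8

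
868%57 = 13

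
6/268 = 3/134=0.02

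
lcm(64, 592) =2368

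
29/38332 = 29/38332 = 0.00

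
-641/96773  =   - 1 + 96132/96773 = - 0.01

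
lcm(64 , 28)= 448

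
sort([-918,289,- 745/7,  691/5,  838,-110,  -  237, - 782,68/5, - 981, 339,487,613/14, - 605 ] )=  [-981,-918, - 782, - 605, -237, - 110 , - 745/7,68/5, 613/14,691/5,289,339, 487,838 ] 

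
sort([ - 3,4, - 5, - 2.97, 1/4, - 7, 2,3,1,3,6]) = [ - 7, - 5,  -  3  , - 2.97,1/4 , 1,2,  3, 3 , 4,6] 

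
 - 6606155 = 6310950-12917105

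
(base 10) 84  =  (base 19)48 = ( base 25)39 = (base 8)124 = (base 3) 10010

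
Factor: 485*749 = 5^1*7^1*97^1 * 107^1= 363265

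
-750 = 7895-8645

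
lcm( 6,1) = 6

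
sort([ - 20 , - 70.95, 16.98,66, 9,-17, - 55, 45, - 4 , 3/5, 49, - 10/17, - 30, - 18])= [ - 70.95,-55  , - 30, - 20, - 18, -17,  -  4, - 10/17, 3/5,9, 16.98,45, 49, 66] 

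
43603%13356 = 3535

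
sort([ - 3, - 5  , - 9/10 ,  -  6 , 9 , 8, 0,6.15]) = [ - 6,-5, - 3, - 9/10,0,6.15, 8,  9] 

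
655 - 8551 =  - 7896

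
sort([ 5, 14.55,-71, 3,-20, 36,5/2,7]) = [-71, - 20,5/2, 3,  5, 7, 14.55, 36 ] 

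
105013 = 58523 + 46490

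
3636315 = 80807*45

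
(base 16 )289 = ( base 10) 649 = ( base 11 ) 540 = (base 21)19j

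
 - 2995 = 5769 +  - 8764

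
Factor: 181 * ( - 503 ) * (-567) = 3^4*7^1*181^1 *503^1 = 51621381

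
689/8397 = 689/8397 = 0.08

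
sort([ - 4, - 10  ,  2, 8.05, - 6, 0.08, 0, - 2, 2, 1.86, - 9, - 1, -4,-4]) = [ - 10, - 9,  -  6, - 4,-4, - 4, - 2, - 1,0, 0.08,1.86, 2,2,8.05] 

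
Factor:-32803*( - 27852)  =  913629156 = 2^2*3^1 * 11^1*211^1*32803^1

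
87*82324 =7162188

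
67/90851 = 67/90851= 0.00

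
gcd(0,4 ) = 4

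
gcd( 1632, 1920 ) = 96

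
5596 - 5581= 15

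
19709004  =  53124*371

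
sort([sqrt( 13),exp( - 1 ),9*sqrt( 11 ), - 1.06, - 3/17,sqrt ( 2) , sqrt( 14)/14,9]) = [ - 1.06  , - 3/17,sqrt( 14 )/14, exp( - 1),sqrt( 2), sqrt ( 13),9, 9*sqrt( 11) ]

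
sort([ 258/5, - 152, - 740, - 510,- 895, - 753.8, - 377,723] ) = [ - 895, - 753.8, -740, - 510, - 377 , - 152,258/5,723 ]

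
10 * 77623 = 776230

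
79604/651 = 122 +26/93= 122.28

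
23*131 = 3013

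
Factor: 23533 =101^1*233^1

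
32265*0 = 0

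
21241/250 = 21241/250 = 84.96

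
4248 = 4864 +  - 616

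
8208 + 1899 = 10107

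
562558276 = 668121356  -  105563080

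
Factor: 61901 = 7^1*37^1* 239^1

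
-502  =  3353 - 3855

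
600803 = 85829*7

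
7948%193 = 35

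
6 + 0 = 6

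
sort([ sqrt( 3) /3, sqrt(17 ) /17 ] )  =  [ sqrt(17) /17, sqrt( 3 ) /3 ] 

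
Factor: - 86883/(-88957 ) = 3^1*11^( - 1 )*8087^( - 1 )*28961^1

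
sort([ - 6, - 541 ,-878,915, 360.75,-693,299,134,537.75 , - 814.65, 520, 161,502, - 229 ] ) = [ - 878, - 814.65, - 693, - 541, - 229, - 6 , 134 , 161,299, 360.75 , 502,  520 , 537.75,915]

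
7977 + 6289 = 14266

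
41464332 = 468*88599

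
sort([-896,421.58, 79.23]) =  [-896, 79.23, 421.58]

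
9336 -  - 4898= 14234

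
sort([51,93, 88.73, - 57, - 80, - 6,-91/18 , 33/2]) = [ - 80, - 57, - 6,-91/18, 33/2,51 , 88.73, 93] 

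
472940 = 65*7276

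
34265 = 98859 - 64594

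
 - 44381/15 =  - 44381/15 =- 2958.73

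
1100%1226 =1100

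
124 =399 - 275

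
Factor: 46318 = 2^1*23159^1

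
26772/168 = 2231/14  =  159.36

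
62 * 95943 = 5948466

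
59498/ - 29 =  - 2052  +  10/29=   -2051.66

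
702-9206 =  - 8504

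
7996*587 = 4693652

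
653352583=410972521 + 242380062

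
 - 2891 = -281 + -2610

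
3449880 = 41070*84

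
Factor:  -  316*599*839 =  - 158809276 = - 2^2*79^1*599^1*839^1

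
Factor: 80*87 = 6960  =  2^4*3^1*5^1*29^1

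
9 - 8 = 1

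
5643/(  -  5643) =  - 1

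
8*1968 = 15744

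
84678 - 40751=43927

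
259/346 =259/346 = 0.75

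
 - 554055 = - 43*12885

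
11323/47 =240 + 43/47 = 240.91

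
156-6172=-6016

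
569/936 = 569/936 = 0.61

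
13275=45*295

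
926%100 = 26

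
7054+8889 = 15943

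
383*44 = 16852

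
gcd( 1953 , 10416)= 651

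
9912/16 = 1239/2=619.50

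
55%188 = 55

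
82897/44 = 1884 + 1/44 = 1884.02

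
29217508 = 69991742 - 40774234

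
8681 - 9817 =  - 1136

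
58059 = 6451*9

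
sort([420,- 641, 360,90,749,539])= [-641,90, 360,420,539,749] 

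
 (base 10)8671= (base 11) 6573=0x21DF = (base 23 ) G90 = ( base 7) 34165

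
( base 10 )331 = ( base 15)171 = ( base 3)110021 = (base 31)al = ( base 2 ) 101001011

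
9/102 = 3/34 = 0.09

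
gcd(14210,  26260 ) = 10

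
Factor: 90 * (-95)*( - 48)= 2^5 * 3^3*5^2*19^1=410400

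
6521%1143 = 806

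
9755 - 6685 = 3070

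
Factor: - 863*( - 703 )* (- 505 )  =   - 5^1*19^1*37^1*101^1*863^1   =  -306377945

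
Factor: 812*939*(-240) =-2^6*3^2*5^1*7^1*29^1*313^1= - 182992320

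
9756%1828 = 616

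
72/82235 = 72/82235 = 0.00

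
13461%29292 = 13461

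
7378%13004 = 7378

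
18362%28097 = 18362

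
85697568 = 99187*864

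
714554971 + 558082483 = 1272637454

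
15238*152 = 2316176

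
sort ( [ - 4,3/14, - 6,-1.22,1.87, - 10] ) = [ - 10, - 6, - 4 , - 1.22,3/14, 1.87 ]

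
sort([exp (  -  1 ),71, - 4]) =[ - 4,exp( - 1),71]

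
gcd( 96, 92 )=4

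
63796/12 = 15949/3 = 5316.33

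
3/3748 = 3/3748= 0.00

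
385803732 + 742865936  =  1128669668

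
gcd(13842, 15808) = 2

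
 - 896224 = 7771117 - 8667341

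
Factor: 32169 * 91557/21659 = 3^4*11^(-2)*179^( - 1)*3391^1*10723^1 = 2945297133/21659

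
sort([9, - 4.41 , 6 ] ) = [-4.41, 6, 9]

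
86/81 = 86/81= 1.06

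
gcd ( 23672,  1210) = 22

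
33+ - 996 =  - 963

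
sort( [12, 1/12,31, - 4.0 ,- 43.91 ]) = [-43.91 , - 4.0,1/12, 12,  31] 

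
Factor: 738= 2^1*3^2*41^1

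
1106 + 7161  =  8267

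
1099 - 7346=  - 6247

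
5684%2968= 2716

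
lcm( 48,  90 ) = 720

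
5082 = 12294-7212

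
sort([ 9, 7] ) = [7, 9 ] 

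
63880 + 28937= 92817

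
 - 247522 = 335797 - 583319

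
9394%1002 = 376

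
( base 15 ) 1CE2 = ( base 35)54m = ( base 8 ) 14217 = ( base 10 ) 6287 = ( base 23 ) BK8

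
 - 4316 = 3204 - 7520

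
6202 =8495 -2293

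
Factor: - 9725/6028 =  - 2^( - 2) * 5^2*11^ (-1)*137^( - 1)*389^1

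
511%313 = 198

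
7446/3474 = 1241/579 =2.14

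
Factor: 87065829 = 3^2*137^1*241^1 * 293^1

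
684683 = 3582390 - 2897707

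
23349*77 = 1797873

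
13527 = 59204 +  - 45677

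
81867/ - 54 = - 27289/18  =  - 1516.06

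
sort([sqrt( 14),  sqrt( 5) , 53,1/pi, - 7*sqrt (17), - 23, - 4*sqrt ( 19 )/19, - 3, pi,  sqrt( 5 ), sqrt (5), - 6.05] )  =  [- 7 * sqrt (17 ) , - 23, - 6.05 ,  -  3,-4*sqrt( 19) /19, 1/pi,sqrt(5 ) , sqrt( 5) , sqrt(5),pi, sqrt(14), 53] 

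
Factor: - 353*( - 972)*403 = 2^2 * 3^5 * 13^1*31^1*353^1 = 138275748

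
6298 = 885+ 5413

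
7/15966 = 7/15966 = 0.00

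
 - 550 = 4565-5115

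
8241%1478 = 851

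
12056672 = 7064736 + 4991936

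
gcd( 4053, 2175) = 3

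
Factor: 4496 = 2^4*281^1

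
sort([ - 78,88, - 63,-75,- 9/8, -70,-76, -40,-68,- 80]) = [ - 80,-78, - 76,-75, - 70, -68, - 63,- 40, - 9/8, 88 ] 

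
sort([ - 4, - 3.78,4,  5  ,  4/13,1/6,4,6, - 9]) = [ - 9, - 4,-3.78,  1/6,4/13, 4,4,5,6]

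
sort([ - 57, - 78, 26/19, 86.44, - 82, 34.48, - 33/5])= [ - 82, - 78, - 57, - 33/5,  26/19, 34.48, 86.44 ] 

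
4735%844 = 515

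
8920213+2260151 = 11180364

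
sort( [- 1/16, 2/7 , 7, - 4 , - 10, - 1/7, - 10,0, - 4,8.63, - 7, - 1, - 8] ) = [ - 10, - 10,-8, - 7, - 4, - 4,  -  1, - 1/7, - 1/16,0,2/7,  7, 8.63 ]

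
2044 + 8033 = 10077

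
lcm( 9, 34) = 306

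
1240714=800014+440700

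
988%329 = 1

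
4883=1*4883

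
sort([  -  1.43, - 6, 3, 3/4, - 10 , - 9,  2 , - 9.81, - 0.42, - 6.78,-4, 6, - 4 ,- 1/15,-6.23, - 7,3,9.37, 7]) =[ - 10, - 9.81, - 9, - 7, - 6.78,-6.23, - 6,- 4, - 4,-1.43, - 0.42, - 1/15,3/4,2, 3,3,6,7, 9.37] 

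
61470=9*6830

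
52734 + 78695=131429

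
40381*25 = 1009525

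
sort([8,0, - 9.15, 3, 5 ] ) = [ - 9.15, 0,3, 5, 8 ] 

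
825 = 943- 118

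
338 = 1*338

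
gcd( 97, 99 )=1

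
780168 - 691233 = 88935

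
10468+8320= 18788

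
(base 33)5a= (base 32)5f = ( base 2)10101111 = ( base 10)175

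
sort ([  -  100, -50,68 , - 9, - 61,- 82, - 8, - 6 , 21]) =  [  -  100, - 82, - 61, - 50,  -  9,-8, - 6,  21, 68] 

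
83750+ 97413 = 181163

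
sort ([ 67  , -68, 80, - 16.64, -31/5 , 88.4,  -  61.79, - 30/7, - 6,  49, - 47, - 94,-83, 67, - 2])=[-94,  -  83, - 68, - 61.79, - 47, - 16.64, - 31/5,-6, - 30/7, - 2, 49, 67, 67, 80, 88.4]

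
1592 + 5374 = 6966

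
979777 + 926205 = 1905982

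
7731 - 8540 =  - 809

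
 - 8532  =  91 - 8623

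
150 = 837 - 687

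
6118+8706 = 14824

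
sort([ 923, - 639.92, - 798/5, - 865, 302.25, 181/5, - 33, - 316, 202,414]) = [-865, - 639.92  , - 316, -798/5,  -  33,181/5,202 , 302.25, 414,923 ] 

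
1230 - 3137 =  - 1907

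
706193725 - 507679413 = 198514312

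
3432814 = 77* 44582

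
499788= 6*83298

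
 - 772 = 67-839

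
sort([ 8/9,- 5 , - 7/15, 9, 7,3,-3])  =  [ - 5, - 3 , - 7/15,8/9,3 , 7 , 9]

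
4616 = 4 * 1154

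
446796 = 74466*6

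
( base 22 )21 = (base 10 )45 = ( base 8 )55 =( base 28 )1H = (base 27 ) 1i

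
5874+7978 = 13852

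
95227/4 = 23806 + 3/4 = 23806.75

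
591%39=6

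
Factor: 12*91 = 2^2  *  3^1 * 7^1*13^1= 1092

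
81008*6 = 486048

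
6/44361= 2/14787 =0.00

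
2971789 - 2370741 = 601048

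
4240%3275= 965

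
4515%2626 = 1889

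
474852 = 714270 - 239418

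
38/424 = 19/212 =0.09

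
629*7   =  4403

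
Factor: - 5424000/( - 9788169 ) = 2^7*5^3*113^1*3262723^( - 1) = 1808000/3262723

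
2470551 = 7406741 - 4936190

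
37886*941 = 35650726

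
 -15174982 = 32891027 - 48066009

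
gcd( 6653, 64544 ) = 1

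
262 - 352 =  - 90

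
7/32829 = 7/32829 = 0.00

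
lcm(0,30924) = 0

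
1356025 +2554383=3910408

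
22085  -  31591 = - 9506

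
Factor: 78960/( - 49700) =-2^2*3^1 * 5^( -1)* 47^1*71^( - 1) =- 564/355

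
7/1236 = 7/1236 = 0.01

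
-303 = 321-624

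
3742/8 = 1871/4=   467.75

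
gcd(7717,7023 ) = 1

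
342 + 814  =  1156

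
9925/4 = 9925/4 = 2481.25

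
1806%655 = 496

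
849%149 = 104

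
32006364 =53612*597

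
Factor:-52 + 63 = 11=11^1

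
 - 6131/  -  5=6131/5 = 1226.20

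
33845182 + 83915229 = 117760411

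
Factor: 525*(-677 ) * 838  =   - 297846150  =  - 2^1*3^1*5^2 *7^1*419^1*677^1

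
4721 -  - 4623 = 9344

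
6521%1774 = 1199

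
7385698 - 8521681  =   - 1135983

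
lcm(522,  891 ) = 51678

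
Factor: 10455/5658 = 85/46 = 2^ ( - 1)*5^1*17^1*23^ ( - 1 )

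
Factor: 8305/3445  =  1661/689 = 11^1*13^ (-1 )*53^( - 1) *151^1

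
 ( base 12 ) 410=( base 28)L0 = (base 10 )588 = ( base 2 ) 1001001100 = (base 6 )2420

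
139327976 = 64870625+74457351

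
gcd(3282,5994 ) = 6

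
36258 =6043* 6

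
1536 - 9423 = - 7887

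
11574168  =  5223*2216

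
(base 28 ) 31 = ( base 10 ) 85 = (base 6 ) 221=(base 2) 1010101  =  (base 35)2f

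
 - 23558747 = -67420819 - -43862072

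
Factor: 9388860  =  2^2*3^1*5^1 * 13^1*12037^1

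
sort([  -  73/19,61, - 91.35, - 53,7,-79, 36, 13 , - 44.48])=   [ - 91.35, - 79,-53, - 44.48, - 73/19,7, 13, 36, 61 ] 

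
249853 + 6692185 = 6942038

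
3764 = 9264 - 5500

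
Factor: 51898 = 2^1 * 7^1*11^1*337^1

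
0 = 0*247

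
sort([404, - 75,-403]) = [ - 403 , - 75, 404 ] 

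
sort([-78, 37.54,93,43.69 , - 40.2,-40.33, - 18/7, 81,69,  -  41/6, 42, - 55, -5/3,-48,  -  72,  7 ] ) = [ - 78, - 72 , - 55, - 48, - 40.33, - 40.2,  -  41/6, - 18/7,-5/3,7,37.54, 42,43.69, 69, 81,93]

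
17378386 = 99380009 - 82001623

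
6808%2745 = 1318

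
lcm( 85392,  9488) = 85392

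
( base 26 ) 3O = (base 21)4I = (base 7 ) 204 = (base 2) 1100110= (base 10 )102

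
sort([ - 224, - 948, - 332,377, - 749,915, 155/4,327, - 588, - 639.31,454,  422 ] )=[-948, - 749, - 639.31, - 588, - 332 , - 224, 155/4,327, 377,422, 454, 915]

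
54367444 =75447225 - 21079781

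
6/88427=6/88427 = 0.00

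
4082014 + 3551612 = 7633626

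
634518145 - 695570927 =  - 61052782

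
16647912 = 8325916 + 8321996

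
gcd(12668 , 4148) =4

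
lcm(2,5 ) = 10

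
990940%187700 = 52440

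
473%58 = 9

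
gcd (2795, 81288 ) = 1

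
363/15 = 24+1/5= 24.20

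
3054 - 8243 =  - 5189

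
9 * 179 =1611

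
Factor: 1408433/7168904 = 2^(-3 ) * 13^1*17^1*6373^1*896113^( - 1 ) 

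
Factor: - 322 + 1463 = 7^1*163^1 = 1141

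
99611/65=1532+ 31/65 = 1532.48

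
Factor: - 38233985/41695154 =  - 2^( - 1 ) * 5^1 *19^1*127^1*3169^1 * 3557^( - 1 )*5861^( - 1 ) 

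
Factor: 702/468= 3/2 = 2^( - 1 )*3^1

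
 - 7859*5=-39295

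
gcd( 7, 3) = 1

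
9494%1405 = 1064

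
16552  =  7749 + 8803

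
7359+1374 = 8733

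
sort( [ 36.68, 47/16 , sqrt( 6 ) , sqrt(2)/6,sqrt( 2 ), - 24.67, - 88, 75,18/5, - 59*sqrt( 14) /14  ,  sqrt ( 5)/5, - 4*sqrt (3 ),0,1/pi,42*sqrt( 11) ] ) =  [ - 88, - 24.67,  -  59*sqrt( 14 )/14, - 4*sqrt( 3 ),0,sqrt(2 ) /6,1/pi,sqrt( 5)/5, sqrt( 2),sqrt( 6),47/16 , 18/5, 36.68,75,42*sqrt( 11)]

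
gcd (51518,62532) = 2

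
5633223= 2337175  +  3296048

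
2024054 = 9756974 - 7732920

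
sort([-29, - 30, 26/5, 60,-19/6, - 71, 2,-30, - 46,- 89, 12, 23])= [- 89, - 71, - 46,  -  30, - 30, - 29,-19/6, 2, 26/5,12,23,60]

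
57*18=1026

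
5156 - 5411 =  - 255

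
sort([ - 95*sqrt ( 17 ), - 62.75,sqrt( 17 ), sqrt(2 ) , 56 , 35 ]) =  [- 95*sqrt(17), - 62.75,sqrt(2 ),sqrt (17), 35 , 56 ]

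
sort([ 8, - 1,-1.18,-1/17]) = [  -  1.18, - 1, - 1/17,  8]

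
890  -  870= 20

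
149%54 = 41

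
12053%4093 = 3867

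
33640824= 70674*476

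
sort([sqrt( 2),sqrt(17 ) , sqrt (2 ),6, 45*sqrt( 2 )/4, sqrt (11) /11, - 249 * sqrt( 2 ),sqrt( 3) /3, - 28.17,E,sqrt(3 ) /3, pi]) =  [-249*sqrt( 2), - 28.17,sqrt( 11)/11 , sqrt( 3) /3,sqrt( 3 ) /3,sqrt( 2),sqrt( 2),E, pi,sqrt(17), 6, 45 * sqrt( 2)/4]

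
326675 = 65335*5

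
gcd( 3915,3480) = 435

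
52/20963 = 52/20963 = 0.00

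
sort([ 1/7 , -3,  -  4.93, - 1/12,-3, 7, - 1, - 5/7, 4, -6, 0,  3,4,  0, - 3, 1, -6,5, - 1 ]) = [  -  6, - 6 , - 4.93,  -  3, - 3,-3, - 1, - 1, -5/7, - 1/12,0,0,1/7,1, 3, 4,4, 5,7 ]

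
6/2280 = 1/380 = 0.00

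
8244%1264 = 660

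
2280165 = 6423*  355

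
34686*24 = 832464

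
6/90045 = 2/30015 = 0.00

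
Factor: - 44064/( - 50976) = 51/59 = 3^1 *17^1*59^ ( - 1)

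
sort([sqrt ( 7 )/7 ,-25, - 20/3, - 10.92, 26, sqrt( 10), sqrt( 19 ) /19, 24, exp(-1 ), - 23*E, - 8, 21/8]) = [ - 23*E, - 25, - 10.92,- 8, - 20/3, sqrt(19)/19, exp( - 1),sqrt( 7 )/7,21/8 , sqrt( 10 ) , 24, 26 ] 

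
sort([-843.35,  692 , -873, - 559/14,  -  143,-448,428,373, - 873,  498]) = [ - 873, -873, - 843.35 ,- 448,-143,-559/14, 373, 428,498,692]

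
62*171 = 10602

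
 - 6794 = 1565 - 8359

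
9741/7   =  9741/7 = 1391.57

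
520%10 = 0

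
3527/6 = 587 + 5/6 = 587.83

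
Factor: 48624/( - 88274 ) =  -2^3*  3^1*19^( - 1)*23^( - 1 )*101^(  -  1) * 1013^1 = - 24312/44137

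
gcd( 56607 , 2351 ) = 1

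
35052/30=1168 + 2/5 = 1168.40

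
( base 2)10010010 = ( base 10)146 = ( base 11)123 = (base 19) 7D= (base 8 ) 222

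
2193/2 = 1096 + 1/2 = 1096.50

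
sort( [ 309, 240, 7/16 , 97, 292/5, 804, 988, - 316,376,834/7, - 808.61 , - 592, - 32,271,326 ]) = [ - 808.61, - 592,-316, - 32,7/16, 292/5,97, 834/7 , 240, 271, 309, 326, 376, 804, 988] 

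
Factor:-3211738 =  - 2^1*1605869^1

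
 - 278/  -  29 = 9 +17/29  =  9.59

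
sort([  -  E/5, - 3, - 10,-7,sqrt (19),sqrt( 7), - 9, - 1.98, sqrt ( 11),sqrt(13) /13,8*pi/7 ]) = [ - 10, - 9,  -  7,- 3, -1.98, - E/5,sqrt(13 )/13 , sqrt(7), sqrt( 11),8*pi/7 , sqrt(19 ) ]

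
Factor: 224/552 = 2^2 * 3^ (-1)*7^1*23^( - 1) = 28/69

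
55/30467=55/30467  =  0.00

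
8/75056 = 1/9382= 0.00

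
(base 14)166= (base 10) 286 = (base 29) 9p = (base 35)86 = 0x11e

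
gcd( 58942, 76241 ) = 1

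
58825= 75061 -16236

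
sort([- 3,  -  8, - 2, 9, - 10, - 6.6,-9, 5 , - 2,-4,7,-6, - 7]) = [ - 10, - 9,  -  8, - 7 , - 6.6,-6, - 4, - 3, - 2, - 2,  5,7,9] 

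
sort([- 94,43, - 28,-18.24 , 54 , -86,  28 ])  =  [-94, - 86,-28, - 18.24, 28, 43,54] 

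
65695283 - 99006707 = - 33311424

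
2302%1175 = 1127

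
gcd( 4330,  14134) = 2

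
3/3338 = 3/3338 = 0.00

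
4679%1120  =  199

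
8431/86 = 8431/86  =  98.03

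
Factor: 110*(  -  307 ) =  - 33770 = - 2^1 * 5^1 * 11^1 * 307^1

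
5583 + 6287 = 11870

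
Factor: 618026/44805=2^1*3^( - 1)*5^( - 1)*29^( - 1 )*103^ ( - 1 )*309013^1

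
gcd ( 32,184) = 8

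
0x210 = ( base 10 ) 528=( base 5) 4103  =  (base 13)318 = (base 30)HI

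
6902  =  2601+4301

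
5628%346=92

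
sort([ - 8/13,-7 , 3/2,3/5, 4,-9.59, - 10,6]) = [ - 10, - 9.59, - 7, - 8/13,3/5,3/2,4,6 ]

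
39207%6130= 2427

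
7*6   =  42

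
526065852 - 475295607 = 50770245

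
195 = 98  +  97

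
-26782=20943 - 47725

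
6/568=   3/284 = 0.01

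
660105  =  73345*9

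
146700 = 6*24450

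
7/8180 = 7/8180 = 0.00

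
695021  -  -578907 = 1273928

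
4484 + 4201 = 8685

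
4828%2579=2249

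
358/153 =358/153= 2.34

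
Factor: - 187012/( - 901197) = 2^2* 3^( - 2 )*7^1*11^( - 1 )*6679^1 *9103^( - 1)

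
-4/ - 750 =2/375 = 0.01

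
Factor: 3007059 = 3^1* 11^1 *293^1*311^1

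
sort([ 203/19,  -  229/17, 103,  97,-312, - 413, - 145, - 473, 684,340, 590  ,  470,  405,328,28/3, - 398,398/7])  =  [ - 473,  -  413, -398,-312, - 145, - 229/17,  28/3, 203/19,398/7 , 97,103,328, 340,405 , 470, 590, 684] 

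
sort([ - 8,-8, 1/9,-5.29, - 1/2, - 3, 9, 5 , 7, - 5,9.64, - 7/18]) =[ - 8, - 8, - 5.29, - 5,-3, - 1/2, - 7/18, 1/9, 5,7 , 9,9.64 ] 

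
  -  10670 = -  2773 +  -7897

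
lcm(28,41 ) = 1148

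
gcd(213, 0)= 213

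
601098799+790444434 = 1391543233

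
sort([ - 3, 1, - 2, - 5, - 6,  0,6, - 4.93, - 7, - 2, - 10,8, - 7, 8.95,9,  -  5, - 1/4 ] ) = [  -  10,-7, - 7, - 6, - 5, - 5,-4.93, - 3, - 2  , - 2, - 1/4, 0 , 1, 6,8, 8.95, 9]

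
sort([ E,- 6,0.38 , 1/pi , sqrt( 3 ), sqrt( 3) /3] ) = [ - 6,1/pi, 0.38,sqrt(3)/3,sqrt(3 ),E ]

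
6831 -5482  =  1349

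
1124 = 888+236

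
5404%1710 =274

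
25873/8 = 3234 + 1/8 = 3234.12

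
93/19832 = 93/19832=0.00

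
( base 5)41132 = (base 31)2O1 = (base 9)3583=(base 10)2667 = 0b101001101011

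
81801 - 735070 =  - 653269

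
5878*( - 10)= - 58780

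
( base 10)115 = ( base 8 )163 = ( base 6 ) 311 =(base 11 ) a5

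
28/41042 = 14/20521 = 0.00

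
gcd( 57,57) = 57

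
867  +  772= 1639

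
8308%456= 100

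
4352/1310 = 3 + 211/655 =3.32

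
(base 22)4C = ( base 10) 100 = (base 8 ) 144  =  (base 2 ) 1100100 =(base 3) 10201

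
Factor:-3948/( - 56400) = 7/100 = 2^(-2)*5^( - 2 )*7^1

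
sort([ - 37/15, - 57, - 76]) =[-76, - 57, -37/15 ]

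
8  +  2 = 10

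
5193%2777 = 2416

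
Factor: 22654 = 2^1*47^1*241^1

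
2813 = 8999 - 6186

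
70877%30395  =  10087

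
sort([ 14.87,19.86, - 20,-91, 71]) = [-91, - 20, 14.87,19.86,71 ]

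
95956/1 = 95956 = 95956.00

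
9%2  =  1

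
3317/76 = 3317/76 =43.64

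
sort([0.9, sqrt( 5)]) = [0.9,  sqrt( 5)]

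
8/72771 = 8/72771 = 0.00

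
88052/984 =22013/246 = 89.48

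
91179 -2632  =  88547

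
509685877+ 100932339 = 610618216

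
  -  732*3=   -  2196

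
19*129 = 2451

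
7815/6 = 2605/2 = 1302.50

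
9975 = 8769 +1206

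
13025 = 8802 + 4223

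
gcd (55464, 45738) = 6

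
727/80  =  727/80  =  9.09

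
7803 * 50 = 390150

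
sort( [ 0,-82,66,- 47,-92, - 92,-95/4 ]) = [ - 92,  -  92, - 82,  -  47,- 95/4,0, 66]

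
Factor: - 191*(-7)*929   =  1242073 = 7^1*191^1*929^1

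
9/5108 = 9/5108 =0.00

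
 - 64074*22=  - 1409628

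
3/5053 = 3/5053 = 0.00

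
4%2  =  0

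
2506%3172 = 2506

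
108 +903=1011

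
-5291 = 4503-9794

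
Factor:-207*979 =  - 3^2*11^1*23^1*  89^1= - 202653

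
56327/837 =1817/27  =  67.30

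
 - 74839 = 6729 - 81568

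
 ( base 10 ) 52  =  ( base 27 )1P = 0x34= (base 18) 2g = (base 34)1i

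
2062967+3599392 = 5662359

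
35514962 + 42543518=78058480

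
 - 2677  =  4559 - 7236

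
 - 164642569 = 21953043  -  186595612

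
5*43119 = 215595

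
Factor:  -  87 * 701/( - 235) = 3^1 * 5^(-1)*29^1*47^( - 1 )*701^1 = 60987/235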